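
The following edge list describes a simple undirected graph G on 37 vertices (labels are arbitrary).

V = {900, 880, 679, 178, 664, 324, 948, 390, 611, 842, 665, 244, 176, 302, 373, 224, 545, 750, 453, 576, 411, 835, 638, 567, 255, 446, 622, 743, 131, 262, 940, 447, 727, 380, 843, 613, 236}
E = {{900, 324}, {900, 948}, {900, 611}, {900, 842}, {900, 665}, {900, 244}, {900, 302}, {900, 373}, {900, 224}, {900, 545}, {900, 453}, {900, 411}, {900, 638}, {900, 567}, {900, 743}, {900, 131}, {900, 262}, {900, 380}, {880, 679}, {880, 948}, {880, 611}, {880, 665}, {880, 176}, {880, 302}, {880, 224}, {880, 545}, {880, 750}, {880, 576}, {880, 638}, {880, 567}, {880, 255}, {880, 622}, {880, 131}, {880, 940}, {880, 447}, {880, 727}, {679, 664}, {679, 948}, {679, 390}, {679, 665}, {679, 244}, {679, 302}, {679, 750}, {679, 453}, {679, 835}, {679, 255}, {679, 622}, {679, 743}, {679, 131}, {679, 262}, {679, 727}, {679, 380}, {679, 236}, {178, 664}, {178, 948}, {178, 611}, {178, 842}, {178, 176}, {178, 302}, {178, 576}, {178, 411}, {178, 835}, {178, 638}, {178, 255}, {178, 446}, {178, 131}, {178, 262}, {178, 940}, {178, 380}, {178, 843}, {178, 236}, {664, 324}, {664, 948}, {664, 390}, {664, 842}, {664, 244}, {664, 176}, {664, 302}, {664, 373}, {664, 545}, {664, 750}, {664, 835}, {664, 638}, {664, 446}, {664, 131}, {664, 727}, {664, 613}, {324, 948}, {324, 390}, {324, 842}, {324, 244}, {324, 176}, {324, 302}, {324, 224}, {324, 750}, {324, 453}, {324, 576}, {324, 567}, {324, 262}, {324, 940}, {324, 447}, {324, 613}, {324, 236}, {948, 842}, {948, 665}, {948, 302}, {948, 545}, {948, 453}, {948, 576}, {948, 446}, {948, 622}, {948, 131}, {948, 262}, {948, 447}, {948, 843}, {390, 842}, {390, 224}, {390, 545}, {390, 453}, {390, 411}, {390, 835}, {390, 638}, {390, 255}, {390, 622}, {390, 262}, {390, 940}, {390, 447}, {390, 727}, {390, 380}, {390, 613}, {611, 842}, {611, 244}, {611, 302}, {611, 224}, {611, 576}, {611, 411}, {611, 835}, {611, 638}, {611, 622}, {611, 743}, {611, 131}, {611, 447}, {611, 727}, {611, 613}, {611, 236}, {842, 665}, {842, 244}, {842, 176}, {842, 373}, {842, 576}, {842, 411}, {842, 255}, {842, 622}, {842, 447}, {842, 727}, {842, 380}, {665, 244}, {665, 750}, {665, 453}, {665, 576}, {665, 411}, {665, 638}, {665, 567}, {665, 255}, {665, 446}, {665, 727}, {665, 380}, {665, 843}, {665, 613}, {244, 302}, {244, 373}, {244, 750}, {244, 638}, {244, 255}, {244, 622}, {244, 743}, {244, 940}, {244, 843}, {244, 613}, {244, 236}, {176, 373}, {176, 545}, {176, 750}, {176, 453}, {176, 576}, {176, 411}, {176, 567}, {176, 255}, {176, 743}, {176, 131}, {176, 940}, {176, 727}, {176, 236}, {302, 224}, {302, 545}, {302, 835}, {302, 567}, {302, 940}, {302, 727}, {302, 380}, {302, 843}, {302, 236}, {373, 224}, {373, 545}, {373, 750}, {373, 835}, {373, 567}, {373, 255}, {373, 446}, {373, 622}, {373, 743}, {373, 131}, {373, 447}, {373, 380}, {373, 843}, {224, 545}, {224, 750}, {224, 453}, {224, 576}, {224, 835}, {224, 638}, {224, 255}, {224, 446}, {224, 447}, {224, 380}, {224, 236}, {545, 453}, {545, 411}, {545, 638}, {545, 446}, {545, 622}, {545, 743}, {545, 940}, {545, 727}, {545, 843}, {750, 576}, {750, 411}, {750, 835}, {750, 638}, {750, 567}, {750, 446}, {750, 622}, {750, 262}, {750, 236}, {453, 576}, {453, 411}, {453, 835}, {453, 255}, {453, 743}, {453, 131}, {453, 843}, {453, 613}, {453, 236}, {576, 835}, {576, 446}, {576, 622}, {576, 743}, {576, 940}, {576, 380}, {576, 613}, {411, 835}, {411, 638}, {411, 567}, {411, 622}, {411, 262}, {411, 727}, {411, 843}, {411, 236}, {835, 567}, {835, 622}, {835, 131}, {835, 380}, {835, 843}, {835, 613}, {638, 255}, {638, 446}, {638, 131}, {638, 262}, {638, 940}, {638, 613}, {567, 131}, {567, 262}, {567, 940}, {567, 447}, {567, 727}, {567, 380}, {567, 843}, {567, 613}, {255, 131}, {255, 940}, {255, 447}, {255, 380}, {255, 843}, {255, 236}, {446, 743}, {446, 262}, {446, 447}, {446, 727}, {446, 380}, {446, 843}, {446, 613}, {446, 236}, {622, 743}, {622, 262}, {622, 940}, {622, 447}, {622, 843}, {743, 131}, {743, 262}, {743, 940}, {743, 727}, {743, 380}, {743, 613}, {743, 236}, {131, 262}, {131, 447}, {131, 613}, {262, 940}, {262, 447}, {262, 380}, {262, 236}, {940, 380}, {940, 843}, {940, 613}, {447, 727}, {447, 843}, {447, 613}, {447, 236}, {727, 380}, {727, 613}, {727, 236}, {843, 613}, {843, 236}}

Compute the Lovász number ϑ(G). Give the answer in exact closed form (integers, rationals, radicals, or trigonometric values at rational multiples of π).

deg(390) = 18; N(390) = {679, 664, 324, 842, 224, 545, 453, 411, 835, 638, 255, 622, 262, 940, 447, 727, 380, 613}.
N(446) = {178, 664, 948, 665, 373, 224, 545, 750, 576, 638, 743, 262, 447, 727, 380, 843, 613, 236}, |N(446)| = 18.
Vertex 373 has 18 neighbors: 900, 664, 842, 244, 176, 224, 545, 750, 835, 567, 255, 446, 622, 743, 131, 447, 380, 843.
deg(613) = 18; N(613) = {664, 324, 390, 611, 665, 244, 453, 576, 835, 638, 567, 446, 743, 131, 940, 447, 727, 843}.
G on 37 vertices is 18-regular; strongly regular (37,18,8,9).
Distinct eigenvalues (to 3 d.p.): [18.0, 2.541, -3.541].
Lovász (edge-transitive): ϑ = −37·(-sqrt(37)/2 - 1/2)/((18)−(-sqrt(37)/2 - 1/2)) = sqrt(37).
Numerically 6.0827625.

sqrt(37)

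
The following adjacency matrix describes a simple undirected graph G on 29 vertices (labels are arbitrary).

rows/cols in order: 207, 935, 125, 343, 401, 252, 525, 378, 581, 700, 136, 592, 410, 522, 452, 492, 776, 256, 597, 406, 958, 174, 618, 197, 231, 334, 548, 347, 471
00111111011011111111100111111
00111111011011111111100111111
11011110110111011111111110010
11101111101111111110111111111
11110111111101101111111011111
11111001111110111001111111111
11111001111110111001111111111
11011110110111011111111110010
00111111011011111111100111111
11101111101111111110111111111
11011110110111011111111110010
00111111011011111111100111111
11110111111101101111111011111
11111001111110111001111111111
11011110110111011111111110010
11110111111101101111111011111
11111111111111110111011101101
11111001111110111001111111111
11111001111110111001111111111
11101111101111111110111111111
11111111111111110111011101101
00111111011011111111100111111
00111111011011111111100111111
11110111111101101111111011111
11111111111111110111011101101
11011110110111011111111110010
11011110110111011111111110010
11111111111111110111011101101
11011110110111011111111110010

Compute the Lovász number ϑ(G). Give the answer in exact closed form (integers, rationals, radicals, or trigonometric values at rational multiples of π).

7

Vertex 581 has 23 neighbors: 125, 343, 401, 252, 525, 378, 700, 136, 410, 522, 452, 492, 776, 256, 597, 406, 958, 197, 231, 334, 548, 347, 471.
N(776) = {207, 935, 125, 343, 401, 252, 525, 378, 581, 700, 136, 592, 410, 522, 452, 492, 256, 597, 406, 174, 618, 197, 334, 548, 471}, |N(776)| = 25.
Vertex 252 has 24 neighbors: 207, 935, 125, 343, 401, 378, 581, 700, 136, 592, 410, 452, 492, 776, 406, 958, 174, 618, 197, 231, 334, 548, 347, 471.
deg(410) = 25; N(410) = {207, 935, 125, 343, 252, 525, 378, 581, 700, 136, 592, 522, 452, 776, 256, 597, 406, 958, 174, 618, 231, 334, 548, 347, 471}.
Complete multipartite on [7, 6, 5, 4, 4, 3]: sandwich collapses at ϑ=7.
≈ 7.00000 (to 5 d.p.).
Check 7 ≤ 7 ≤ 7: collapsed.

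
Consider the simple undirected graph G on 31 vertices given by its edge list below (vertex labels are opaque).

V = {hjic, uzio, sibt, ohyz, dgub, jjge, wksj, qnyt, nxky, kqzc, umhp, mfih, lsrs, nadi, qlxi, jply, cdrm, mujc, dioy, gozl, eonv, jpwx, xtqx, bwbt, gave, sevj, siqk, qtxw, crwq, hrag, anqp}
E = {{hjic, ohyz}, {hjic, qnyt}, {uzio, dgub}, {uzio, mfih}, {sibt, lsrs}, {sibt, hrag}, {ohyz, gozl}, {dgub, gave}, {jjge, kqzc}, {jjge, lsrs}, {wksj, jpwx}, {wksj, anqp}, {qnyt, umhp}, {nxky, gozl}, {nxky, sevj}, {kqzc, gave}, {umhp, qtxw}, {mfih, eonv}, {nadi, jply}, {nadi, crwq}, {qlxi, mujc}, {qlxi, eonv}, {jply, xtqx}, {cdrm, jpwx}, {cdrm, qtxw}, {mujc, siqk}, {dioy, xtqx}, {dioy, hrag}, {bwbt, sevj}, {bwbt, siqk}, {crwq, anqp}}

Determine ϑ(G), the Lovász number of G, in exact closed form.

31*cos(pi/31)/(cos(pi/31) + 1)

N(wksj) = {jpwx, anqp}, |N(wksj)| = 2.
N(gave) = {dgub, kqzc}, |N(gave)| = 2.
deg(hrag) = 2; N(hrag) = {sibt, dioy}.
Vertex xtqx has 2 neighbors: jply, dioy.
31-vertex 2-regular graph: the odd cycle C_{31}.
A has 16 distinct eigenvalues ≈ [2.0, 1.95906, 1.837916, 1.641527, 1.377934, 1.057928, 0.694611, 0.302856, -0.101298, -0.501305, -0.880788, -1.224212, -1.517516, -1.748693, -1.908279, -1.989739].
−31·(-2*cos(pi/31)) / ((2)−(-2*cos(pi/31))) = 31*cos(pi/31)/(cos(pi/31) + 1) = ϑ(G).
ϑ(G) ≈ 15.46013499.
α=15, χ(Ḡ)=16; ϑ=31*cos(pi/31)/(cos(pi/31) + 1) lies between (both strict).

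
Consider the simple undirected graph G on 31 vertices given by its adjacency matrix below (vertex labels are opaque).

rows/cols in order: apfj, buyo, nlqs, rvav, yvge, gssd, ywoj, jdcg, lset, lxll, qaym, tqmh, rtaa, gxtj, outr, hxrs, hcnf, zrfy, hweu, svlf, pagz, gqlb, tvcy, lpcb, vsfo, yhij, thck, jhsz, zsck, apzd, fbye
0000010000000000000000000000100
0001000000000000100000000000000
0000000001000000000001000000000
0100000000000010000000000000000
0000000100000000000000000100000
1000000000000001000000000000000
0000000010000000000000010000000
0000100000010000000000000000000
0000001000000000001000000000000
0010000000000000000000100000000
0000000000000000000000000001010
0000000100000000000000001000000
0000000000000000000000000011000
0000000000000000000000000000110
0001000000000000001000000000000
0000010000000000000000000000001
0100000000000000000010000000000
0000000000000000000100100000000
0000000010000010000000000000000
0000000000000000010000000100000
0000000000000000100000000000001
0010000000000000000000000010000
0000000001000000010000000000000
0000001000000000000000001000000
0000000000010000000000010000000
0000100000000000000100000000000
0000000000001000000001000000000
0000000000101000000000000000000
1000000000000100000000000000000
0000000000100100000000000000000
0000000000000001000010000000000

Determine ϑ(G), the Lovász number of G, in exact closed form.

31*cos(pi/31)/(cos(pi/31) + 1)

N(yvge) = {jdcg, yhij}, |N(yvge)| = 2.
Vertex qaym has 2 neighbors: jhsz, apzd.
deg(yhij) = 2; N(yhij) = {yvge, svlf}.
N(apfj) = {gssd, zsck}, |N(apfj)| = 2.
deg(v) = 2 for all v (|V|=31); this is C_{31}, the 31-cycle.
Distinct eigenvalues (to 4 d.p.): [2.0, 1.9591, 1.8379, 1.6415, 1.3779, 1.0579, 0.6946, 0.3029, -0.1013, -0.5013, -0.8808, -1.2242, -1.5175, -1.7487, -1.9083, -1.9897].
Lovász (edge-transitive): ϑ = −31·(-2*cos(pi/31))/((2)−(-2*cos(pi/31))) = 31*cos(pi/31)/(cos(pi/31) + 1).
ϑ(G) ≈ 15.4601.
15 ≤ 31*cos(pi/31)/(cos(pi/31) + 1) ≤ 16: both strict.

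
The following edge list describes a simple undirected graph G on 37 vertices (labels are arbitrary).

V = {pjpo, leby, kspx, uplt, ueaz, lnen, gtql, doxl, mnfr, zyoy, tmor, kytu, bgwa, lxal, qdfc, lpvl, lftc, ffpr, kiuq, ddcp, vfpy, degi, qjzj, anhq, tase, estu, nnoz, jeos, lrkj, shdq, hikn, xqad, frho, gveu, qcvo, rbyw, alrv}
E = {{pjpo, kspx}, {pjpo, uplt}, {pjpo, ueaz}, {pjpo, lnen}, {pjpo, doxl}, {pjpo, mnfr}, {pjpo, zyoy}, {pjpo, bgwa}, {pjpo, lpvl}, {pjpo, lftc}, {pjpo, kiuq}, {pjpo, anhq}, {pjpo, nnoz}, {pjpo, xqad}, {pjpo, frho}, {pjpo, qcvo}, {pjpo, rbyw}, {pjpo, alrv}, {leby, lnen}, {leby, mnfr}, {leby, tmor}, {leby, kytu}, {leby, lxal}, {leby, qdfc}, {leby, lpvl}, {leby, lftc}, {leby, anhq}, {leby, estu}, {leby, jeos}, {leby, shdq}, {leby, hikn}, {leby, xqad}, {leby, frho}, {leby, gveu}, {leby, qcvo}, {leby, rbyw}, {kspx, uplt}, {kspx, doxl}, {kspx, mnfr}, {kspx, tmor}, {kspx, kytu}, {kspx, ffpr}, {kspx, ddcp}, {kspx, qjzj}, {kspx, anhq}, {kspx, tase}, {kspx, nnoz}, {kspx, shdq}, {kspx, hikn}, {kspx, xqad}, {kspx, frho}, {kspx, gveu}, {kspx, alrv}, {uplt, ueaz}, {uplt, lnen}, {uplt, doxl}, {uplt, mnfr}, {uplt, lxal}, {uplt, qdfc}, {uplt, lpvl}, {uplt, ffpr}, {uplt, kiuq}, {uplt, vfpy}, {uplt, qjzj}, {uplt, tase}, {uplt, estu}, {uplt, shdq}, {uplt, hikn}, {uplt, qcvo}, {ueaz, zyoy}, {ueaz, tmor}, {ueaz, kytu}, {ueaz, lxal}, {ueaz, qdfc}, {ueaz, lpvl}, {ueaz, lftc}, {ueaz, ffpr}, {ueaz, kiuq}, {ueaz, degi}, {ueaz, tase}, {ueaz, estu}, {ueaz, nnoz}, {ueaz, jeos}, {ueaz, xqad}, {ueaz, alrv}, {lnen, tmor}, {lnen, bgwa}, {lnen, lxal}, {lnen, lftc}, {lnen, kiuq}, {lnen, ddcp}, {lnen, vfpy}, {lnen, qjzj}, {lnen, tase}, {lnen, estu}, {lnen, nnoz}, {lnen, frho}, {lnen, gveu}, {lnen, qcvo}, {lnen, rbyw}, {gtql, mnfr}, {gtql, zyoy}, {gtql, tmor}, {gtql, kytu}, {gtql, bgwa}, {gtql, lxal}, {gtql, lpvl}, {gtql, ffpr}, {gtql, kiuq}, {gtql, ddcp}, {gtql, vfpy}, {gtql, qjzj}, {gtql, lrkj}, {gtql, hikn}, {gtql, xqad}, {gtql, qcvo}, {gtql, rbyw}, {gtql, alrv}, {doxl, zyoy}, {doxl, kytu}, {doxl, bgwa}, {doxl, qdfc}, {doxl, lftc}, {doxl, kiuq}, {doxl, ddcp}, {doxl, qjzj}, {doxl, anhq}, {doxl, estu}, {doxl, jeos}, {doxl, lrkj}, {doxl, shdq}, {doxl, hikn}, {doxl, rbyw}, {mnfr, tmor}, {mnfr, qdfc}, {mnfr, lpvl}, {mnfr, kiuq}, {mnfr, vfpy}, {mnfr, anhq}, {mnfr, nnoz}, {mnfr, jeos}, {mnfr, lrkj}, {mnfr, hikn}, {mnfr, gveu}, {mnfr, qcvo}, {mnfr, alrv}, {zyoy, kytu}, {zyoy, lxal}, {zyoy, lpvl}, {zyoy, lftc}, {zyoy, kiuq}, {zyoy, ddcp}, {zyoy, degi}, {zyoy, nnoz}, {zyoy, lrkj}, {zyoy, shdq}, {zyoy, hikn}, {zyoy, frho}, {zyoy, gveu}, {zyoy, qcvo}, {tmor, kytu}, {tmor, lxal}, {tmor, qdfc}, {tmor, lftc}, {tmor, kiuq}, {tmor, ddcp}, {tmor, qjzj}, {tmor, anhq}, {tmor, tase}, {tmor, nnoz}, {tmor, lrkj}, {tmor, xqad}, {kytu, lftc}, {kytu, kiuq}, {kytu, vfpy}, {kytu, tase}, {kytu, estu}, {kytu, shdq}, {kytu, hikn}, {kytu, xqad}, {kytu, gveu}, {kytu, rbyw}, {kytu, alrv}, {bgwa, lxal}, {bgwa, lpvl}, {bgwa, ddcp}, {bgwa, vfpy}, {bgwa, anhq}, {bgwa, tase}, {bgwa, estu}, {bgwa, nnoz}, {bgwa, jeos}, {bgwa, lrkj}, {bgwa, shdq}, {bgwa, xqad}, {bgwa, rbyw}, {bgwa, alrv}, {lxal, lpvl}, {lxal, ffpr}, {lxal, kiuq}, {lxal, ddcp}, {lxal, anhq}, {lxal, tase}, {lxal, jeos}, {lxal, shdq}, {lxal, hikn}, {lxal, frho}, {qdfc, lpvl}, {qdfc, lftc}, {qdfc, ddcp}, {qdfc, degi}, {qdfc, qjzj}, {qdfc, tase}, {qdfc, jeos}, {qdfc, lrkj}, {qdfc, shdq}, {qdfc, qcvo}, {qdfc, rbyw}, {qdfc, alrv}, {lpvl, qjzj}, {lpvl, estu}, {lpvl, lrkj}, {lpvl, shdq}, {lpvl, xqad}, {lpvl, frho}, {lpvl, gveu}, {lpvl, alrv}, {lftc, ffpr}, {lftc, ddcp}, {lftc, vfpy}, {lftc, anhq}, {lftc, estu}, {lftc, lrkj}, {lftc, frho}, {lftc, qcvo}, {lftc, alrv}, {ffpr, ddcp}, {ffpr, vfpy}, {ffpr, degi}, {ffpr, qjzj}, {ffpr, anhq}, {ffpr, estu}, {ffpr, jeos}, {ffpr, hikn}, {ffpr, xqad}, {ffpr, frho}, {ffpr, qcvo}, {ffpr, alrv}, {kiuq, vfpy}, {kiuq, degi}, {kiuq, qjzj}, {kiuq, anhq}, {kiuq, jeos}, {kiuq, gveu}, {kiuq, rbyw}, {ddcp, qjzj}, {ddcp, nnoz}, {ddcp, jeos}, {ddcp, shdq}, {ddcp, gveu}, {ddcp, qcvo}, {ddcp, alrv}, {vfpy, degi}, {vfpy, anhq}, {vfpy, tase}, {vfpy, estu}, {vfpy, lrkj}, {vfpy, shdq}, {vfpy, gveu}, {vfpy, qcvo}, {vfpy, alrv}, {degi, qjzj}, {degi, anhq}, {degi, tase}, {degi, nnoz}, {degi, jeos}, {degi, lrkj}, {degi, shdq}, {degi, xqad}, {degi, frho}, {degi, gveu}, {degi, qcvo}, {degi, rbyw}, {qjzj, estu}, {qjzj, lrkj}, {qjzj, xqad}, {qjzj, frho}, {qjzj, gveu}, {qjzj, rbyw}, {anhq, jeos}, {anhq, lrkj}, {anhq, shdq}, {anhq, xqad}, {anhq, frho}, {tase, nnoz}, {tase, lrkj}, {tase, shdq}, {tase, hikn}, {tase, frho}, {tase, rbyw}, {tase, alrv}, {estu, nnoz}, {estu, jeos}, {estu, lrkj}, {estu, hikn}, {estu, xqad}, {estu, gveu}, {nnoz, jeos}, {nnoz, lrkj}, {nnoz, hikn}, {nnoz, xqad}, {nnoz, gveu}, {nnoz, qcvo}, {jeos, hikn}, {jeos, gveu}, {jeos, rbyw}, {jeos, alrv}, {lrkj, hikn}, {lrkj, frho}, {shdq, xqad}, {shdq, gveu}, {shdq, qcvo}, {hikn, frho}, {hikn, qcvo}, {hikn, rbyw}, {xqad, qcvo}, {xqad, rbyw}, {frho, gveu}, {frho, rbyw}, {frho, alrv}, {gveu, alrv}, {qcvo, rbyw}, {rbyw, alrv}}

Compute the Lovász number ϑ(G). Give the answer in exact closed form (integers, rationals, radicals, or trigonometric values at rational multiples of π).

sqrt(37)

deg(anhq) = 18; N(anhq) = {pjpo, leby, kspx, doxl, mnfr, tmor, bgwa, lxal, lftc, ffpr, kiuq, vfpy, degi, jeos, lrkj, shdq, xqad, frho}.
deg(kytu) = 18; N(kytu) = {leby, kspx, ueaz, gtql, doxl, zyoy, tmor, lftc, kiuq, vfpy, tase, estu, shdq, hikn, xqad, gveu, rbyw, alrv}.
deg(qcvo) = 18; N(qcvo) = {pjpo, leby, uplt, lnen, gtql, mnfr, zyoy, qdfc, lftc, ffpr, ddcp, vfpy, degi, nnoz, shdq, hikn, xqad, rbyw}.
N(zyoy) = {pjpo, ueaz, gtql, doxl, kytu, lxal, lpvl, lftc, kiuq, ddcp, degi, nnoz, lrkj, shdq, hikn, frho, gveu, qcvo}, |N(zyoy)| = 18.
Every vertex has degree 18 (N=37); SR(37,18,8,9) — a Paley graph.
The 3 distinct eigenvalues: [18.0, 2.541381, -3.541381].
ϑ = −N·λ_min/(λ_max−λ_min) = −37·(-sqrt(37)/2 - 1/2)/(18−(-sqrt(37)/2 - 1/2)) = sqrt(37).
Numerically 6.082763.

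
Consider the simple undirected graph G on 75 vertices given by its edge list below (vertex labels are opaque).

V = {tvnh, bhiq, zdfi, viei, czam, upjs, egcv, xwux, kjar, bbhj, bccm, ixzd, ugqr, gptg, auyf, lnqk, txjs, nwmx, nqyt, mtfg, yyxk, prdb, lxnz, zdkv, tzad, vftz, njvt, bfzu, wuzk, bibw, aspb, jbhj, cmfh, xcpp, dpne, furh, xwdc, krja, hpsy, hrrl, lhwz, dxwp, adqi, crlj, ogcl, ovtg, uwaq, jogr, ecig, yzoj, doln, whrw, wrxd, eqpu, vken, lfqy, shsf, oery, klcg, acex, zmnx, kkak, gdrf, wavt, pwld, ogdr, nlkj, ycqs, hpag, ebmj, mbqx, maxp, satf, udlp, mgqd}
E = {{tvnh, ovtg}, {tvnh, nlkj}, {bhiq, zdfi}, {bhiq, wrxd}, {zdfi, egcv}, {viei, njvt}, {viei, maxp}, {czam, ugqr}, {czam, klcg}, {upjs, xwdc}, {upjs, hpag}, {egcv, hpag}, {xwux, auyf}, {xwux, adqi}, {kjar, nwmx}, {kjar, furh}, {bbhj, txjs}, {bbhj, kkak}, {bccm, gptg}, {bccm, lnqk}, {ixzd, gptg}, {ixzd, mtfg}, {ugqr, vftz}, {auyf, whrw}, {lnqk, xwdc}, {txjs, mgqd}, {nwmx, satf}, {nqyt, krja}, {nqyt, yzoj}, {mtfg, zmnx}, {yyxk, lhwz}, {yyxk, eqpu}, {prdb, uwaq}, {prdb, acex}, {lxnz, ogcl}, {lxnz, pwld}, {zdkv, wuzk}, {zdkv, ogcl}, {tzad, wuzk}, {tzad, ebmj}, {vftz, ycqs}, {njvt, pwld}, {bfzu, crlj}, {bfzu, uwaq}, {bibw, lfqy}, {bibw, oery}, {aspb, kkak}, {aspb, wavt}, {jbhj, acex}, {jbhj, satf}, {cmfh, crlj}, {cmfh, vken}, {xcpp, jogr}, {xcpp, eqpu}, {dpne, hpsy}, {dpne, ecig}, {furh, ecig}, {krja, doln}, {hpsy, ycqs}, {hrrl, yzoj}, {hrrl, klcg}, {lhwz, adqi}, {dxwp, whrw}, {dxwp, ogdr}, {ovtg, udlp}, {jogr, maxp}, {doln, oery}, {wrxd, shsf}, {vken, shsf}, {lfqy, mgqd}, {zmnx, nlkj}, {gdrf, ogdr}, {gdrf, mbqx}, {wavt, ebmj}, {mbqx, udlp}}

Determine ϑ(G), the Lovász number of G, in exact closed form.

75*cos(pi/75)/(cos(pi/75) + 1)

N(tvnh) = {ovtg, nlkj}, |N(tvnh)| = 2.
N(dpne) = {hpsy, ecig}, |N(dpne)| = 2.
Vertex furh has 2 neighbors: kjar, ecig.
deg(maxp) = 2; N(maxp) = {viei, jogr}.
Regular of degree 2 on 75 vertices: the odd cycle C_{75}.
A has 38 distinct eigenvalues ≈ [2.0, 1.992986, 1.971992, 1.937166, 1.888753, 1.827091, 1.752613, 1.665842, 1.567387, 1.457937, 1.338261, 1.209198, 1.071654, 0.926592, 0.775031, 0.618034, 0.456702, 0.292166, 0.125581, -0.041885, -0.209057, -0.374763, -0.53784, -0.697144, -0.851559, -1.0, -1.141427, -1.274848, -1.399327, -1.51399, -1.618034, -1.710729, -1.791424, -1.859553, -1.914639, -1.956295, -1.984229, -1.998246].
Lovász (edge-transitive): ϑ = −75·(-2*cos(pi/75))/((2)−(-2*cos(pi/75))) = 75*cos(pi/75)/(cos(pi/75) + 1).
= 37.483545848… (decimal).
Sandwich: α(G)=37 ≤ ϑ(G)=75*cos(pi/75)/(cos(pi/75) + 1) ≤ χ(Ḡ)=38 (both strict).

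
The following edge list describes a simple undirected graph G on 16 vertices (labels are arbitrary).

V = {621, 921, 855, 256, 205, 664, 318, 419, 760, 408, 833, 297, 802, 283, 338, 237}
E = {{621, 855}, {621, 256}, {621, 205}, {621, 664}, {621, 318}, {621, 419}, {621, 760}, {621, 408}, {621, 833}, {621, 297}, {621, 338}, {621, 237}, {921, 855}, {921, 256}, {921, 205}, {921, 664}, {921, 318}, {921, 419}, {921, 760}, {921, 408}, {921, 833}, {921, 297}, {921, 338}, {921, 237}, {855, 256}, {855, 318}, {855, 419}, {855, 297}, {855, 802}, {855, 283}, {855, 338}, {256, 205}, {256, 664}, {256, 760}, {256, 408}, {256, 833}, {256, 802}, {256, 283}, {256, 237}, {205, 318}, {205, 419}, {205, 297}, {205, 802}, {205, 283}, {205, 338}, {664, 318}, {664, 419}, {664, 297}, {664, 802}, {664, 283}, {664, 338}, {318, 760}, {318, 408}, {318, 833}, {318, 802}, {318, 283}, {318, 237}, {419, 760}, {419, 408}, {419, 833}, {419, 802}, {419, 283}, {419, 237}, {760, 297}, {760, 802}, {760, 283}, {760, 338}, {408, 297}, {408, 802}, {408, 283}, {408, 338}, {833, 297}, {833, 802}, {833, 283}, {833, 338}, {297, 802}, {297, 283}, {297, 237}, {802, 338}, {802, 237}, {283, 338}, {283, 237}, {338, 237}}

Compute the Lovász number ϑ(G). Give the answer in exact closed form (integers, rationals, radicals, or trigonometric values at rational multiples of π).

7

Vertex 921 has 12 neighbors: 855, 256, 205, 664, 318, 419, 760, 408, 833, 297, 338, 237.
deg(621) = 12; N(621) = {855, 256, 205, 664, 318, 419, 760, 408, 833, 297, 338, 237}.
Vertex 256 has 11 neighbors: 621, 921, 855, 205, 664, 760, 408, 833, 802, 283, 237.
N(664) = {621, 921, 256, 318, 419, 297, 802, 283, 338}, |N(664)| = 9.
G = K_{7,5,4}: α = 7 = χ(Ḡ), so ϑ = 7.
Numerically 7.00000000.
Sandwich: α(G)=7 ≤ ϑ(G)=7 ≤ χ(Ḡ)=7 (collapsed).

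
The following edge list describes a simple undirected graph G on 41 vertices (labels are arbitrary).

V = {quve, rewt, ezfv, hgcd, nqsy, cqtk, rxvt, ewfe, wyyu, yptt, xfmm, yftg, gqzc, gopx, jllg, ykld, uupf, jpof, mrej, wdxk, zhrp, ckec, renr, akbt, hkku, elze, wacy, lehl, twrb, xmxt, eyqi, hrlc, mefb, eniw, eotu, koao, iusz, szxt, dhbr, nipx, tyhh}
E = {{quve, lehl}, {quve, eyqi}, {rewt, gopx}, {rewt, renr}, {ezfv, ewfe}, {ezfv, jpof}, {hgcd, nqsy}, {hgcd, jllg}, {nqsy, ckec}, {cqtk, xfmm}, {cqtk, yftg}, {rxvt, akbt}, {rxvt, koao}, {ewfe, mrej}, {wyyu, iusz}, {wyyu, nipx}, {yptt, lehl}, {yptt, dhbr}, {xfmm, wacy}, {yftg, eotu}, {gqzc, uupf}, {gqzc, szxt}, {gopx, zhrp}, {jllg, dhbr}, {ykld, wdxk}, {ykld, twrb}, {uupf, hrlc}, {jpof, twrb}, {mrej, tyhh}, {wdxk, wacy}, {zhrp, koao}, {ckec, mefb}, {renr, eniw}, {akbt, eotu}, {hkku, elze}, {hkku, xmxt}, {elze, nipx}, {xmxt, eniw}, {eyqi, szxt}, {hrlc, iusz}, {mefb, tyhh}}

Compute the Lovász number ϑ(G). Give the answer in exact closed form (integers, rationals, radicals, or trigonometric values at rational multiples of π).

Vertex mefb has 2 neighbors: ckec, tyhh.
N(ezfv) = {ewfe, jpof}, |N(ezfv)| = 2.
N(tyhh) = {mrej, mefb}, |N(tyhh)| = 2.
N(wyyu) = {iusz, nipx}, |N(wyyu)| = 2.
2-regular, N=41; connected 2-regular on 41 ⇒ C_{41}.
spec(A) ≈ [2.0, 1.976561, 1.906793, 1.792331, 1.635859, 1.441043, 1.212451, 0.95544, 0.676034, 0.380782, 0.076605, -0.229367, -0.529963, -0.818137, -1.087135, -1.330651, -1.542978, -1.719139, -1.855005, -1.947391, -1.994132] (distinct, 6 d.p.).
−41·(-2*cos(pi/41)) / ((2)−(-2*cos(pi/41))) = 41*cos(pi/41)/(cos(pi/41) + 1) = ϑ(G).
Numerically 20.4699.
20 ≤ 41*cos(pi/41)/(cos(pi/41) + 1) ≤ 21: both strict.

41*cos(pi/41)/(cos(pi/41) + 1)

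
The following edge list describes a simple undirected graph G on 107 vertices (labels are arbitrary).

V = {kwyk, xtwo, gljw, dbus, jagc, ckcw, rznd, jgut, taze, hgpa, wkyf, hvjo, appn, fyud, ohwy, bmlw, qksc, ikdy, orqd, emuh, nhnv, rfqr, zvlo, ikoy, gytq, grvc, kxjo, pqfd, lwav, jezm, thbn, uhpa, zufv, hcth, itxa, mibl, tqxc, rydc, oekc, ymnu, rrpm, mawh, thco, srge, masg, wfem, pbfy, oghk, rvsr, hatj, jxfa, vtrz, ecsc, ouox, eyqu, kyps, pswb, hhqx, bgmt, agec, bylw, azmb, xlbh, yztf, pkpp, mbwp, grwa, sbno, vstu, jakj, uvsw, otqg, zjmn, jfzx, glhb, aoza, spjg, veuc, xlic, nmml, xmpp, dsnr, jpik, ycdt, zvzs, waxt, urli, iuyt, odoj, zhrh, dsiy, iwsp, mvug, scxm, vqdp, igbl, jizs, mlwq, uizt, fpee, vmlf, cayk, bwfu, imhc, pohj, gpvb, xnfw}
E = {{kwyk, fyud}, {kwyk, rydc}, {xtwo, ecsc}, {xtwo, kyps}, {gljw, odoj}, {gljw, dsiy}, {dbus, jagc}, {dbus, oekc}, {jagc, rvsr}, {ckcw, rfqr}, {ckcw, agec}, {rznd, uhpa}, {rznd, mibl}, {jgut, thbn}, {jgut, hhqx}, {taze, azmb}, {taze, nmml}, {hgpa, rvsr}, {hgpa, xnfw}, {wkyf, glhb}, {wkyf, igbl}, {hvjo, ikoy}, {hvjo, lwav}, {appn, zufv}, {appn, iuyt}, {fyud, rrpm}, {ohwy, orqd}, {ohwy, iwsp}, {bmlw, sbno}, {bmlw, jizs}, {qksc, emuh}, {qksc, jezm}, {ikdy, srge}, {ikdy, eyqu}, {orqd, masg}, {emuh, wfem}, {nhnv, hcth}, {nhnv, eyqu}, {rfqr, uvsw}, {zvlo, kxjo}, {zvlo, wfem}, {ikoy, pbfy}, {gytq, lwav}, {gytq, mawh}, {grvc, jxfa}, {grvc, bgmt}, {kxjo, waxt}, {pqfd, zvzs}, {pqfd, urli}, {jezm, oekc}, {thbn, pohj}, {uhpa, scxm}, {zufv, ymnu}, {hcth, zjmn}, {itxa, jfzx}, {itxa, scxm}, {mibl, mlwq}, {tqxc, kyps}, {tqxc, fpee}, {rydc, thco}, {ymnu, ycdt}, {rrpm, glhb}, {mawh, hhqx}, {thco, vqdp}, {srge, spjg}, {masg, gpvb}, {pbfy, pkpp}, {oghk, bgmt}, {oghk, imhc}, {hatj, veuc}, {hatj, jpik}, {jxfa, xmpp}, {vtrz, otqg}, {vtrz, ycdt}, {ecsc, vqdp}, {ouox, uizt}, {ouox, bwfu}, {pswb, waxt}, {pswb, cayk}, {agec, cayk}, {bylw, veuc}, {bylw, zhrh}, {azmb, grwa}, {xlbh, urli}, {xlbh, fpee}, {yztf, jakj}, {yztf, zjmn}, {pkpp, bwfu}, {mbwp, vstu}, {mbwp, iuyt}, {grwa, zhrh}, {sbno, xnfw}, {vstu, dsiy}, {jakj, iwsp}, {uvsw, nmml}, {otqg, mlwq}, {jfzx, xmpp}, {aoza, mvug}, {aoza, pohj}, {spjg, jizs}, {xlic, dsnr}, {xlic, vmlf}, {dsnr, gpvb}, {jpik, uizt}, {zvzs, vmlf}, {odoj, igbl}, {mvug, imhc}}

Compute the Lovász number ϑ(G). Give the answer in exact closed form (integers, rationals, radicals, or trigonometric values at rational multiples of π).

deg(jxfa) = 2; N(jxfa) = {grvc, xmpp}.
Vertex dsiy has 2 neighbors: gljw, vstu.
Vertex gpvb has 2 neighbors: masg, dsnr.
N(iwsp) = {ohwy, jakj}, |N(iwsp)| = 2.
G on 107 vertices is 2-regular; this is C_{107}, the 107-cycle.
A has 54 distinct eigenvalues ≈ [2.0, 1.997, 1.986, 1.969, 1.945, 1.914, 1.877, 1.833, 1.783, 1.727, 1.665, 1.597, 1.524, 1.445, 1.361, 1.273, 1.18, 1.084, 0.983, 0.879, 0.772, 0.663, 0.551, 0.437, 0.322, 0.205, 0.088, -0.029, -0.147, -0.263, -0.379, -0.494, -0.607, -0.718, -0.826, -0.931, -1.034, -1.132, -1.227, -1.318, -1.404, -1.485, -1.561, -1.632, -1.697, -1.756, -1.809, -1.856, -1.897, -1.931, -1.958, -1.978, -1.992, -1.999].
λ_max=2, λ_min=-2*cos(pi/107); ϑ = −107·λ_min/(λ_max−λ_min) = 107*cos(pi/107)/(cos(pi/107) + 1).
ϑ(G) ≈ 53.4885.
53 ≤ 107*cos(pi/107)/(cos(pi/107) + 1) ≤ 54: both strict.

107*cos(pi/107)/(cos(pi/107) + 1)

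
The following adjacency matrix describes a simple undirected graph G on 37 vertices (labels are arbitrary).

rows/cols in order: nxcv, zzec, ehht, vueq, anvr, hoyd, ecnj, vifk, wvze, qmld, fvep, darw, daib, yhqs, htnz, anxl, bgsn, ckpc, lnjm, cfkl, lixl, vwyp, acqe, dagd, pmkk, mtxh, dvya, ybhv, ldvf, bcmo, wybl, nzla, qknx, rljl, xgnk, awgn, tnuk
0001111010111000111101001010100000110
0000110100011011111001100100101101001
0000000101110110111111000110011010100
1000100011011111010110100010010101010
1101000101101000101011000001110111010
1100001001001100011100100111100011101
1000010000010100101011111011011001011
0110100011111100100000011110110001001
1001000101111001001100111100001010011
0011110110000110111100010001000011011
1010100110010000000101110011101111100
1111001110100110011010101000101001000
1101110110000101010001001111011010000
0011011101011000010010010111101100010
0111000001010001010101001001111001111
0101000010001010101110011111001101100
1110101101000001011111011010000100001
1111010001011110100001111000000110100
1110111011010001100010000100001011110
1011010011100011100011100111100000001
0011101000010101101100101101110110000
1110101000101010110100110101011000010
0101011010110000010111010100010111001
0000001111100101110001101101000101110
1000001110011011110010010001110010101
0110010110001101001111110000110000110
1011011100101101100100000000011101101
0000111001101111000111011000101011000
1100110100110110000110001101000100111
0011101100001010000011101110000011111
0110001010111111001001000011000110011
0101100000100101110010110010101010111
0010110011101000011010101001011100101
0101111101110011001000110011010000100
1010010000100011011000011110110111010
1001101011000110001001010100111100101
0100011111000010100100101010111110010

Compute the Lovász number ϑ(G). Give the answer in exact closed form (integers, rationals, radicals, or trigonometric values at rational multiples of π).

sqrt(37)

deg(qmld) = 18; N(qmld) = {ehht, vueq, anvr, hoyd, vifk, wvze, yhqs, htnz, bgsn, ckpc, lnjm, cfkl, dagd, ybhv, qknx, rljl, awgn, tnuk}.
deg(tnuk) = 18; N(tnuk) = {zzec, hoyd, ecnj, vifk, wvze, qmld, htnz, bgsn, cfkl, acqe, pmkk, dvya, ldvf, bcmo, wybl, nzla, qknx, awgn}.
Vertex mtxh has 18 neighbors: zzec, ehht, hoyd, vifk, wvze, daib, yhqs, anxl, lnjm, cfkl, lixl, vwyp, acqe, dagd, ldvf, bcmo, xgnk, awgn.
deg(vueq) = 18; N(vueq) = {nxcv, anvr, wvze, qmld, darw, daib, yhqs, htnz, anxl, ckpc, cfkl, lixl, acqe, dvya, bcmo, nzla, rljl, awgn}.
18-regular, N=37; Paley(37): SR with (k,λ,μ)=(18,8,9).
Distinct eigenvalues (to 6 d.p.): [18.0, 2.541381, -3.541381].
Lovász: ϑ = −37(-sqrt(37)/2 - 1/2)/(18+-(-sqrt(37)/2 - 1/2)) = sqrt(37).
Numerically 6.08276253.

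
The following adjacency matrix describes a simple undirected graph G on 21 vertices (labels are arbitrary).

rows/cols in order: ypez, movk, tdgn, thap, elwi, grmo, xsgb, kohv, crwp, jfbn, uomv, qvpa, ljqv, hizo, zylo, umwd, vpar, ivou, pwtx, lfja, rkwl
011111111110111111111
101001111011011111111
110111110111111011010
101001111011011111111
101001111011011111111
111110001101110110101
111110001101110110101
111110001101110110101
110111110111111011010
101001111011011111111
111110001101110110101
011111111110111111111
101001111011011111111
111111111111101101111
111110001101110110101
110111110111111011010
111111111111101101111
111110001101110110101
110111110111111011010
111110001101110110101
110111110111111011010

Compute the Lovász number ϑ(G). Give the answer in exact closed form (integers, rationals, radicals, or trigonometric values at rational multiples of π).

7

N(lfja) = {ypez, movk, tdgn, thap, elwi, crwp, jfbn, qvpa, ljqv, hizo, umwd, vpar, pwtx, rkwl}, |N(lfja)| = 14.
N(elwi) = {ypez, tdgn, grmo, xsgb, kohv, crwp, uomv, qvpa, hizo, zylo, umwd, vpar, ivou, pwtx, lfja, rkwl}, |N(elwi)| = 16.
deg(umwd) = 16; N(umwd) = {ypez, movk, thap, elwi, grmo, xsgb, kohv, jfbn, uomv, qvpa, ljqv, hizo, zylo, vpar, ivou, lfja}.
N(tdgn) = {ypez, movk, thap, elwi, grmo, xsgb, kohv, jfbn, uomv, qvpa, ljqv, hizo, zylo, vpar, ivou, lfja}, |N(tdgn)| = 16.
5 parts of sizes [7, 5, 5, 2, 2]; α(G) = 7 = ϑ (perfect).
Numerically 7.0000000.
7 ≤ 7 ≤ 7: collapsed.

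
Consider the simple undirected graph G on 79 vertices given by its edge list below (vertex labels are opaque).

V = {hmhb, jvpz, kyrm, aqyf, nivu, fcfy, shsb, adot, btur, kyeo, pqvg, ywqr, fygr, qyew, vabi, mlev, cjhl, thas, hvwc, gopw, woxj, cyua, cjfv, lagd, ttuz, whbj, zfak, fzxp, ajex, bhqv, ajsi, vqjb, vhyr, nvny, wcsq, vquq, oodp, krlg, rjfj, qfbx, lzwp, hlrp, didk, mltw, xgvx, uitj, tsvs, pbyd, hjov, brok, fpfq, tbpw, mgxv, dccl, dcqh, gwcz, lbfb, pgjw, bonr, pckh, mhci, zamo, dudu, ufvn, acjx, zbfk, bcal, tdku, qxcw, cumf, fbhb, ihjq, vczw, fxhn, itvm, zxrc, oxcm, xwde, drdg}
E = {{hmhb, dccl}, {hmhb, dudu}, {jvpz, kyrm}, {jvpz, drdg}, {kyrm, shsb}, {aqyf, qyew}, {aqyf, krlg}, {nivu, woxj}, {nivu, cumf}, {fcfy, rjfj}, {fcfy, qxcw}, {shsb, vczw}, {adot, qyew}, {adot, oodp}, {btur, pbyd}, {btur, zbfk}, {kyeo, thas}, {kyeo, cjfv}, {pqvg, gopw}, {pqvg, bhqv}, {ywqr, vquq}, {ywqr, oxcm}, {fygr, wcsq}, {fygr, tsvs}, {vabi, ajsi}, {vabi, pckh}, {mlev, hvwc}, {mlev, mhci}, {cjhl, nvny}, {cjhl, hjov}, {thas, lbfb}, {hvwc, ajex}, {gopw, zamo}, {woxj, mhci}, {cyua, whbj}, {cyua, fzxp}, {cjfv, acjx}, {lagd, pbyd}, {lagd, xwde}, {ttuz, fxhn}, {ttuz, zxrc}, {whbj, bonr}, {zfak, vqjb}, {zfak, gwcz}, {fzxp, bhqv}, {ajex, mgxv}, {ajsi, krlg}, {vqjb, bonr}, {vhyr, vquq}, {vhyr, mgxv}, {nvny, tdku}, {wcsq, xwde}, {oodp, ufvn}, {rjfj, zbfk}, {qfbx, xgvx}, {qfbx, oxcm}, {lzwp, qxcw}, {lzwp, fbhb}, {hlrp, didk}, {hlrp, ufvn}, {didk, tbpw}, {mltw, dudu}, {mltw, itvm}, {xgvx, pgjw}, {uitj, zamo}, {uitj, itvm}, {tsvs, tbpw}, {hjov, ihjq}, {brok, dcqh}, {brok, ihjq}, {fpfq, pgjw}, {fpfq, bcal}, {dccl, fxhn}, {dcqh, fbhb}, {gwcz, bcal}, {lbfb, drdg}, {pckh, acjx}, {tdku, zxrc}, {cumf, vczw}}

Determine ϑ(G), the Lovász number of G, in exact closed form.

79*cos(pi/79)/(cos(pi/79) + 1)

N(pbyd) = {btur, lagd}, |N(pbyd)| = 2.
N(cumf) = {nivu, vczw}, |N(cumf)| = 2.
N(nivu) = {woxj, cumf}, |N(nivu)| = 2.
N(cjhl) = {nvny, hjov}, |N(cjhl)| = 2.
Regular of degree 2 on 79 vertices: a single 79-cycle (edge-transitive).
The 40 distinct eigenvalues: [2.0, 1.9937, 1.9748, 1.9433, 1.8996, 1.8439, 1.7766, 1.698, 1.6086, 1.5091, 1.4001, 1.2822, 1.1562, 1.0229, 0.8831, 0.7377, 0.5877, 0.434, 0.2775, 0.1192, -0.0398, -0.1985, -0.356, -0.5112, -0.6632, -0.8111, -0.9537, -1.0904, -1.2202, -1.3422, -1.4558, -1.5601, -1.6546, -1.7386, -1.8117, -1.8733, -1.923, -1.9606, -1.9858, -1.9984].
Lovász (edge-transitive): ϑ = −79·(-2*cos(pi/79))/((2)−(-2*cos(pi/79))) = 79*cos(pi/79)/(cos(pi/79) + 1).
ϑ(G) ≈ 39.484379420.
39 ≤ 79*cos(pi/79)/(cos(pi/79) + 1) ≤ 40: both strict.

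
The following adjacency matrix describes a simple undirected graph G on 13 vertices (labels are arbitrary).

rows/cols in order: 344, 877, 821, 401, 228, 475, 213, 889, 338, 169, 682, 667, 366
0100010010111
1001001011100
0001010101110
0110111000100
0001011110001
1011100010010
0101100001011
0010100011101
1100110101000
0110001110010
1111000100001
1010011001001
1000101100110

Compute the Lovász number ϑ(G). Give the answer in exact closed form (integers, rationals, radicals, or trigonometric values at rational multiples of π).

sqrt(13)

Vertex 213 has 6 neighbors: 877, 401, 228, 169, 667, 366.
N(338) = {344, 877, 228, 475, 889, 169}, |N(338)| = 6.
Vertex 344 has 6 neighbors: 877, 475, 338, 682, 667, 366.
Vertex 475 has 6 neighbors: 344, 821, 401, 228, 338, 667.
6-regular, N=13; SR(13,6,2,3) — a Paley graph.
spec(A) ≈ [6.0, 1.30278, -2.30278] (distinct, 5 d.p.).
With N=13: ϑ(G) = 13·(-(-sqrt(13)/2 - 1/2))/(6−(-sqrt(13)/2 - 1/2)) = sqrt(13).
ϑ(G) ≈ 3.605551.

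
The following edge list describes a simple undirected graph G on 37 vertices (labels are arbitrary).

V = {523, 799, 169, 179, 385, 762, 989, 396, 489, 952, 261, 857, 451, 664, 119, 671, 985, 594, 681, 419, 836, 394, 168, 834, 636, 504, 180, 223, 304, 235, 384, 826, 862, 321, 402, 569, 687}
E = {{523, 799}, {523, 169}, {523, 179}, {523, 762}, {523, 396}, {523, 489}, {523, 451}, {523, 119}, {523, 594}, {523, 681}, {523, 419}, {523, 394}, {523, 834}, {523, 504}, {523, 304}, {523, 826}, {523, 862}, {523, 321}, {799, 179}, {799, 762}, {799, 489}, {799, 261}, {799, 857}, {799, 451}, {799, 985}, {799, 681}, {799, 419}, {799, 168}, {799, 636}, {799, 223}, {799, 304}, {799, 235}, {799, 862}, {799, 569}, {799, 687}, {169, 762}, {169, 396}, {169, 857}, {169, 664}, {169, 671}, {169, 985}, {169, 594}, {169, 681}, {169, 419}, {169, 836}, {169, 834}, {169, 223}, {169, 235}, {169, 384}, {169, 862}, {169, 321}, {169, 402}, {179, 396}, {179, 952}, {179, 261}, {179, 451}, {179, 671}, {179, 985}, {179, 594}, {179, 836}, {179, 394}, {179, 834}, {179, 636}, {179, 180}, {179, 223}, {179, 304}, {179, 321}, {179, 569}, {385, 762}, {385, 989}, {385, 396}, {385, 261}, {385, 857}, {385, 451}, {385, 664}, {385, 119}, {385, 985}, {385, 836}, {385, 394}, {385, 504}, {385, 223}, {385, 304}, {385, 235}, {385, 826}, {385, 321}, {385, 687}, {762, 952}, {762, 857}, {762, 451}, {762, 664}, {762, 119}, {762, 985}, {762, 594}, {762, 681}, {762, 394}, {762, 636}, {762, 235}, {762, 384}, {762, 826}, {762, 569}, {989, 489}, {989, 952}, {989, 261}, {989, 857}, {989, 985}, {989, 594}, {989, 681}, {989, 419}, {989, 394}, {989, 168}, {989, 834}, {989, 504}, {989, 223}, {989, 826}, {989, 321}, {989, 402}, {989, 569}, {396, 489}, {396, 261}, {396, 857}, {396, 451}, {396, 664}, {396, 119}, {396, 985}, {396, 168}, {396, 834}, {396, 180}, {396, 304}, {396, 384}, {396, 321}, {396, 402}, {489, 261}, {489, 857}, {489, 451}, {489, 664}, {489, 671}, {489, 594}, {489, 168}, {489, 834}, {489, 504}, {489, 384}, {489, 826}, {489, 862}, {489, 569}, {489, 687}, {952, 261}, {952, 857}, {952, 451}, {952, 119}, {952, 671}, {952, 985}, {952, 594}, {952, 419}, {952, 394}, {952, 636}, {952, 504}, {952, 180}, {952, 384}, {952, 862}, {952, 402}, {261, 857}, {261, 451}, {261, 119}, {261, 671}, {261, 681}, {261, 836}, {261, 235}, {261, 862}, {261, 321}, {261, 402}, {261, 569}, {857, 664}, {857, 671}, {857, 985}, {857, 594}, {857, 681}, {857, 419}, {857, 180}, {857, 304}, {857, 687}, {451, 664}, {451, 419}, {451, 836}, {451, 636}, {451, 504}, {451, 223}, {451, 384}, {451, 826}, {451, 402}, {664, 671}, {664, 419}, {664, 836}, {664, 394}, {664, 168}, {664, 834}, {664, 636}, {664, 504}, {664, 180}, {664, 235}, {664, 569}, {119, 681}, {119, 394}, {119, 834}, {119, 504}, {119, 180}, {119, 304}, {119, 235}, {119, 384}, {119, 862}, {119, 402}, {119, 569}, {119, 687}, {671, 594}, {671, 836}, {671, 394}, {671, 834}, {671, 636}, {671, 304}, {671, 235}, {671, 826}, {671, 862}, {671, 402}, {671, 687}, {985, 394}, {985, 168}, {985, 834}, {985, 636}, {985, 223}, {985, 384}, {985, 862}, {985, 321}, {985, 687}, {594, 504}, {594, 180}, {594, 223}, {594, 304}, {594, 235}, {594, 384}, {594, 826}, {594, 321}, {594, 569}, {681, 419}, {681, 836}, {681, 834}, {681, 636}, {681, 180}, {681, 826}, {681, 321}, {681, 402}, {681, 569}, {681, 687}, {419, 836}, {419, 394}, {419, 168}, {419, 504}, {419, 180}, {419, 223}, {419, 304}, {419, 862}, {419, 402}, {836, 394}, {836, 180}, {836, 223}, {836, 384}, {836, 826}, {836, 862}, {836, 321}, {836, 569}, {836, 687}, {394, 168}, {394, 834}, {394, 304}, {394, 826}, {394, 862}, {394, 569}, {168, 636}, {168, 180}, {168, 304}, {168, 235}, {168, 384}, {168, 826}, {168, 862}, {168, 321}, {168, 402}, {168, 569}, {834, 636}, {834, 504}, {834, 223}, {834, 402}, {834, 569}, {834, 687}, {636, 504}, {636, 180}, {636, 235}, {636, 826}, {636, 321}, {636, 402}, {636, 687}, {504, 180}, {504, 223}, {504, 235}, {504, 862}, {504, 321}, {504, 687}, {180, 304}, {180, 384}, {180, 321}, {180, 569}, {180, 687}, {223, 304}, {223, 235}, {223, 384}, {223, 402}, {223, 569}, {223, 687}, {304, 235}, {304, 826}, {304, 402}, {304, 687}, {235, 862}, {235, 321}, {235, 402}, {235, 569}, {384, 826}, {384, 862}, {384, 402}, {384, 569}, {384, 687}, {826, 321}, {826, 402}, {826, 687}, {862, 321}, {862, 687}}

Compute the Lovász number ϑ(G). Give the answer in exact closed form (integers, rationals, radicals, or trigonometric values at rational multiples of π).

deg(394) = 18; N(394) = {523, 179, 385, 762, 989, 952, 664, 119, 671, 985, 419, 836, 168, 834, 304, 826, 862, 569}.
deg(664) = 18; N(664) = {169, 385, 762, 396, 489, 857, 451, 671, 419, 836, 394, 168, 834, 636, 504, 180, 235, 569}.
deg(235) = 18; N(235) = {799, 169, 385, 762, 261, 664, 119, 671, 594, 168, 636, 504, 223, 304, 862, 321, 402, 569}.
Vertex 321 has 18 neighbors: 523, 169, 179, 385, 989, 396, 261, 985, 594, 681, 836, 168, 636, 504, 180, 235, 826, 862.
37-vertex 18-regular graph: SR(37,18,8,9) — a Paley graph.
The 3 distinct eigenvalues: [18.0, 2.541381, -3.541381].
Lovász (edge-transitive): ϑ = −37·(-sqrt(37)/2 - 1/2)/((18)−(-sqrt(37)/2 - 1/2)) = sqrt(37).
ϑ(G) ≈ 6.08276.

sqrt(37)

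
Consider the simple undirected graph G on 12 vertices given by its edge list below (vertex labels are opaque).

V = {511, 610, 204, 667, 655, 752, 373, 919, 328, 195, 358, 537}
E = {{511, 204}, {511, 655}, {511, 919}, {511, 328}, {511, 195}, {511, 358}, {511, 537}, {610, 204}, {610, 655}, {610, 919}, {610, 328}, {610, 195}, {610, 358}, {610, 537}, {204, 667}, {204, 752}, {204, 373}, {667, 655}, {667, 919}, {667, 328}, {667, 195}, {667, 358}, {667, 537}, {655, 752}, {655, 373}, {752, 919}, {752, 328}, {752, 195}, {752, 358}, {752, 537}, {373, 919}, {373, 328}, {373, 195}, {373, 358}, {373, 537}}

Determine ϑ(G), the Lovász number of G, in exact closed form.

N(655) = {511, 610, 667, 752, 373}, |N(655)| = 5.
Vertex 610 has 7 neighbors: 204, 655, 919, 328, 195, 358, 537.
Vertex 328 has 5 neighbors: 511, 610, 667, 752, 373.
Vertex 373 has 7 neighbors: 204, 655, 919, 328, 195, 358, 537.
Complete multipartite on [7, 5]: sandwich collapses at ϑ=7.
Numerically 7.00000000.
Check 7 ≤ 7 ≤ 7: collapsed.

7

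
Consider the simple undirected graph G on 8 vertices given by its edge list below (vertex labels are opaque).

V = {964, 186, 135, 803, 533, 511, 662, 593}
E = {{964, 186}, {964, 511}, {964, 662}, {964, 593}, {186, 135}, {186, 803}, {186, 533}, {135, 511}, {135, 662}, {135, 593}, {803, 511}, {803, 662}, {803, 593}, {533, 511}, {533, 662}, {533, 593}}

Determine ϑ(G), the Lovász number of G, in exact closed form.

Vertex 593 has 4 neighbors: 964, 135, 803, 533.
deg(964) = 4; N(964) = {186, 511, 662, 593}.
Vertex 662 has 4 neighbors: 964, 135, 803, 533.
Vertex 186 has 4 neighbors: 964, 135, 803, 533.
2 parts of sizes [4, 4]; α(G) = 4 = ϑ (perfect).
Numerically 4.0000000.
Lovász sandwich 4 ≤ 4 ≤ 4: collapsed.

4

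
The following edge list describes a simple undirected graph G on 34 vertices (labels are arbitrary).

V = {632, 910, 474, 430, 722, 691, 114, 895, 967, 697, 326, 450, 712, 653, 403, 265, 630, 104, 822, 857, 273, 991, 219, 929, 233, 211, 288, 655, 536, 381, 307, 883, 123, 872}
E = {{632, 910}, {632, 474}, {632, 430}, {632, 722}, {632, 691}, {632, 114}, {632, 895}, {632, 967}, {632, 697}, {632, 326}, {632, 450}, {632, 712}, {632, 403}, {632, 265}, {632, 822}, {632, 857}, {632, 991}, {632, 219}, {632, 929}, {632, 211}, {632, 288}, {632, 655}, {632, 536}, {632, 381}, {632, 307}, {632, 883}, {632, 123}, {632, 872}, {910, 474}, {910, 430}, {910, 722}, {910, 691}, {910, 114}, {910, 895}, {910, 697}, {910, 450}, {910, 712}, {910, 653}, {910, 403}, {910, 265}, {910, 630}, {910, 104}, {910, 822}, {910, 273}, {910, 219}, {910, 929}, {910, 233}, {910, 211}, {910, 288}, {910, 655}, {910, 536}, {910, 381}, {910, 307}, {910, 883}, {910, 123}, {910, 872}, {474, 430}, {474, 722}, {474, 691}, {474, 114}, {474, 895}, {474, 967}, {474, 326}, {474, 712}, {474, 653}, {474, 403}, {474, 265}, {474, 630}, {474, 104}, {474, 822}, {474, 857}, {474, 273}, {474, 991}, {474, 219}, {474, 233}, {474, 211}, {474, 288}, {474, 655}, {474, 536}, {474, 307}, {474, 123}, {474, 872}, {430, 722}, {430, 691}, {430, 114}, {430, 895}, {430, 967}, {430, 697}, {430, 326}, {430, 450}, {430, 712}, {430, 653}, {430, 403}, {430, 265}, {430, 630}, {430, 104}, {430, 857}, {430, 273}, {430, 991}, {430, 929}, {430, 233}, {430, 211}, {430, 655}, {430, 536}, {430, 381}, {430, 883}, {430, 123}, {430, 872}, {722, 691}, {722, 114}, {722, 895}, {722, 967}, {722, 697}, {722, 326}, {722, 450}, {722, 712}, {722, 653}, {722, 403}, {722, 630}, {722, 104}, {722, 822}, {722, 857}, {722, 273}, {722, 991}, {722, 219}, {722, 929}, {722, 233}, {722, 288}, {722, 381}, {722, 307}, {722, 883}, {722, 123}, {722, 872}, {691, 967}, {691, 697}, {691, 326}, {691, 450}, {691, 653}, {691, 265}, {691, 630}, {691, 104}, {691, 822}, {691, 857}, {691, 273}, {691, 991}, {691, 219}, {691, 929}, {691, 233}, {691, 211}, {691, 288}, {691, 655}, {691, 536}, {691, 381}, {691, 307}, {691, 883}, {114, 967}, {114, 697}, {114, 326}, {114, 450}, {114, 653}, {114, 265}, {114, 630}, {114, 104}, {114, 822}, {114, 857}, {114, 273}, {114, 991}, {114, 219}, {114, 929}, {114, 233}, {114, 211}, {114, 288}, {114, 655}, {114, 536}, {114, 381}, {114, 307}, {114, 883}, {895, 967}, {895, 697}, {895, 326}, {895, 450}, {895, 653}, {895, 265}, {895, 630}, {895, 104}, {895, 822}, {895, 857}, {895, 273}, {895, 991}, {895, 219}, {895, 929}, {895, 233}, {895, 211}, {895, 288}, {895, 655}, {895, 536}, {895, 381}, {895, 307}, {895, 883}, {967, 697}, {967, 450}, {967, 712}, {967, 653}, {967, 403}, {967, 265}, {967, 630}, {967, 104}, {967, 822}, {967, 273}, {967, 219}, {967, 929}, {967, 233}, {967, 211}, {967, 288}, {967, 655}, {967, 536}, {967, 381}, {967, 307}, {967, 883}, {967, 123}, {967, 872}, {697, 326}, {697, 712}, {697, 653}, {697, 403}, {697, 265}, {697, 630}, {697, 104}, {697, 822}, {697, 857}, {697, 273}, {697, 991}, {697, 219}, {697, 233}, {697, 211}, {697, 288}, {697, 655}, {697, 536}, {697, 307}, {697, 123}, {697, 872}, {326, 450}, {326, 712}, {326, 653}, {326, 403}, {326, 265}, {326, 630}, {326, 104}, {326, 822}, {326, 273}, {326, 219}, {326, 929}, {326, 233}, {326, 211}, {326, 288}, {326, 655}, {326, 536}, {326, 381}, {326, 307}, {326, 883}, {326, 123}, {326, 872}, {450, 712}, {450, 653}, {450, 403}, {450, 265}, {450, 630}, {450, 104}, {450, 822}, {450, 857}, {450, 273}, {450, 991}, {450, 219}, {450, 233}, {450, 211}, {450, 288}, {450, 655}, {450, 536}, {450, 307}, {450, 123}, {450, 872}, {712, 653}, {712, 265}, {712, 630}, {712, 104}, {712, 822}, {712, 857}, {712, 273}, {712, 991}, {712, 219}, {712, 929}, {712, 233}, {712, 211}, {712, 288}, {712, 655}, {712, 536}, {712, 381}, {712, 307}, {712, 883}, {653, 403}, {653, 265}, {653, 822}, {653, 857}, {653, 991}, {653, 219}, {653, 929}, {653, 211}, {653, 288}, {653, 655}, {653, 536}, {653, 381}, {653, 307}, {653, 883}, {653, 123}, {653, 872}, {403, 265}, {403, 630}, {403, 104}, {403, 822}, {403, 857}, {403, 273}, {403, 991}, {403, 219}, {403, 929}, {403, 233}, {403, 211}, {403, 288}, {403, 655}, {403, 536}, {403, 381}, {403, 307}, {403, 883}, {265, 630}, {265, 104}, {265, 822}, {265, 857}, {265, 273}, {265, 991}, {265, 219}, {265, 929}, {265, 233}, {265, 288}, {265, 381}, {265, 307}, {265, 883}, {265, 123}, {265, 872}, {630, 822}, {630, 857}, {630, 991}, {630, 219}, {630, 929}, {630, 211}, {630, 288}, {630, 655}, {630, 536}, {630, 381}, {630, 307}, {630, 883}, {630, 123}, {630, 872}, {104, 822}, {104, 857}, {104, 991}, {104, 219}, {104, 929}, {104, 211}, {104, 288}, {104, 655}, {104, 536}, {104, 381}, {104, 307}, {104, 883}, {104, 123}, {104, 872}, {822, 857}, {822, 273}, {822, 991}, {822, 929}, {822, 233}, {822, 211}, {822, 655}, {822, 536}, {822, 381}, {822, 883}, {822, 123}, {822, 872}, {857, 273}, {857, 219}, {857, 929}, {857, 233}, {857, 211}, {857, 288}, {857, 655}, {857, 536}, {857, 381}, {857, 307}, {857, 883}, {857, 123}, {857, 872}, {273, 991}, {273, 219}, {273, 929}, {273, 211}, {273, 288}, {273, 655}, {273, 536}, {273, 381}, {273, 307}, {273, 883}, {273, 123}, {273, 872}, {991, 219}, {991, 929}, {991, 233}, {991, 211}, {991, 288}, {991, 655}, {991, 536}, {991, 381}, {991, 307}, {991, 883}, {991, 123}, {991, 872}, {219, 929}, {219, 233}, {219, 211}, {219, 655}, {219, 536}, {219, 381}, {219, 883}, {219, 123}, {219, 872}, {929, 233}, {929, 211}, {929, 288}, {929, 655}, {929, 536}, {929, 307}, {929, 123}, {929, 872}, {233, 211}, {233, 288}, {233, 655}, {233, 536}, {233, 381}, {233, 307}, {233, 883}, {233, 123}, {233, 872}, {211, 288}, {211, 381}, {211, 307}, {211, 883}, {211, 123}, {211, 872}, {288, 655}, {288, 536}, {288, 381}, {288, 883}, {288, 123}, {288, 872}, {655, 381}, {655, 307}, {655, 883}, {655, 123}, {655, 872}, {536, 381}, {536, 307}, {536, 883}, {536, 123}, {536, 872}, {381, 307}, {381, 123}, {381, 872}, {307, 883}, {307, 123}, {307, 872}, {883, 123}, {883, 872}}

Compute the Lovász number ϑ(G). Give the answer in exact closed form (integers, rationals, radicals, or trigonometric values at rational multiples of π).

7

deg(857) = 29; N(857) = {632, 474, 430, 722, 691, 114, 895, 697, 450, 712, 653, 403, 265, 630, 104, 822, 273, 219, 929, 233, 211, 288, 655, 536, 381, 307, 883, 123, 872}.
N(691) = {632, 910, 474, 430, 722, 967, 697, 326, 450, 653, 265, 630, 104, 822, 857, 273, 991, 219, 929, 233, 211, 288, 655, 536, 381, 307, 883}, |N(691)| = 27.
Vertex 883 has 28 neighbors: 632, 910, 430, 722, 691, 114, 895, 967, 326, 712, 653, 403, 265, 630, 104, 822, 857, 273, 991, 219, 233, 211, 288, 655, 536, 307, 123, 872.
N(895) = {632, 910, 474, 430, 722, 967, 697, 326, 450, 653, 265, 630, 104, 822, 857, 273, 991, 219, 929, 233, 211, 288, 655, 536, 381, 307, 883}, |N(895)| = 27.
K_{7,6,6,5,5,5} (perfect); ϑ(G) = α(G) = max{7,6,6,5,5,5} = 7.
≈ 7.00000 (to 5 d.p.).
Sandwich: α(G)=7 ≤ ϑ(G)=7 ≤ χ(Ḡ)=7 (collapsed).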